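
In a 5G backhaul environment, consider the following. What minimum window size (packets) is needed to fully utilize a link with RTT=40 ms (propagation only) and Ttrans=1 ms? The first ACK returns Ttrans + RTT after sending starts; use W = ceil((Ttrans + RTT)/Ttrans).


Given: Ttrans = 1 ms, RTT = 40 ms (= 2 * Tprop, Tprop = 20 ms)
Time until first ACK returns = Ttrans + RTT = 1 + 40 = 41 ms
Need W * Ttrans >= Ttrans + RTT  ->  W >= (Ttrans + RTT) / Ttrans
(Ttrans + RTT) / Ttrans = 41 / 1 = 41
W_min = ceil(41) = 41

41


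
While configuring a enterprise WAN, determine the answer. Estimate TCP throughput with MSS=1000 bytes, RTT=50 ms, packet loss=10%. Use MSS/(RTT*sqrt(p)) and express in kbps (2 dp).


Given: MSS = 1000 bytes, RTT = 50 ms, loss = 10%
RTT in seconds = 50 / 1000 = 0.05
Loss rate = 10% = 0.1
sqrt(loss) = sqrt(0.1) = 0.316227766017
Throughput (bytes/s) = 1000 / (0.05 * 0.316227766017) = 63245.5532
Throughput (kbps) = 63245.5532 * 8 / 1000 = 505.964426 -> 505.96 kbps (2 dp)

505.96


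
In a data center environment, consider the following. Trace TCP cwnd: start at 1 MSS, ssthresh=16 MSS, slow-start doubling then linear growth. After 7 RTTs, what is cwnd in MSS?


RTT 0: cwnd = 1 MSS (initial)
RTT 1: cwnd = 2 MSS (slow start, doubled)
RTT 2: cwnd = 4 MSS (slow start, doubled)
RTT 3: cwnd = 8 MSS (slow start, doubled)
RTT 4: cwnd = 16 MSS (slow start, doubled)
RTT 5: cwnd = 17 MSS (congestion avoidance, +1)
RTT 6: cwnd = 18 MSS (congestion avoidance, +1)
RTT 7: cwnd = 19 MSS (congestion avoidance, +1)

19


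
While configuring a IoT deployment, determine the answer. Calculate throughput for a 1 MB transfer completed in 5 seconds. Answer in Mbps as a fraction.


Given: file = 1 MB, time = 5 s
File in Mb = 1 * 8 = 8 Mb
Throughput = 8 / 5 Mbps
Throughput = 8/5 Mbps

8/5


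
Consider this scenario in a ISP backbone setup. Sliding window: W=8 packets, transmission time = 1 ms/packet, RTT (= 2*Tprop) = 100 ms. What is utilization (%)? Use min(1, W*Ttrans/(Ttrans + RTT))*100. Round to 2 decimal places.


Given: W = 8, Ttrans = 1 ms, RTT = 100 ms (= 2 * Tprop, Tprop = 50 ms)
Cycle time = Ttrans + RTT = 1 + 100 = 101 ms (first packet sent until its ACK returns)
W * Ttrans = 8 * 1 = 8 ms of sending per cycle
W * Ttrans / (Ttrans + RTT) = 8 / 101 = 0.079208
U = min(1, 0.079208) = 0.079208
U% = 7.92%

7.92


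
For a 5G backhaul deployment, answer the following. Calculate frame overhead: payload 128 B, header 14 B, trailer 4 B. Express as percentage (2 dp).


Given: payload = 128 B, header = 14 B, trailer = 4 B
Overhead bytes = header + trailer = 14 + 4 = 18
Total frame = payload + overhead = 128 + 18 = 146
Overhead % = 18 / 146 * 100 = 12.3288% -> 12.33% (2 dp)

12.33


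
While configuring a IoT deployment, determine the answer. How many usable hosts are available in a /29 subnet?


Given: subnet mask /29
Host bits = 32 - 29 = 3
Total addresses = 2^3 = 8
Usable hosts = 8 - 2 (network + broadcast) = 6

6


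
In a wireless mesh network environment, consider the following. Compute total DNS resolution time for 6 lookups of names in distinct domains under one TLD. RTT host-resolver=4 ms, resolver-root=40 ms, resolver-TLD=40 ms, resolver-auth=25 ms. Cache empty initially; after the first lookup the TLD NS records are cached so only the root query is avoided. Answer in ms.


Lookup 1 (cold cache): local + root + TLD + auth = 4 + 40 + 40 + 25 = 109 ms
Lookups 2..6 (TLD NS cached -> skip root; new domain -> still ask TLD and auth): local + TLD + auth = 4 + 40 + 25 = 69 ms each
Remaining 5 lookups: 5 * 69 = 345 ms
Total = 109 + 345 = 454 ms

454


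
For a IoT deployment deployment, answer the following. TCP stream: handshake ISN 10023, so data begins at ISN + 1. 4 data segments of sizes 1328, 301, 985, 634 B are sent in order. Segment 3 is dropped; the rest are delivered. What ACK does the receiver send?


SYN uses sequence number 10023; first data byte = ISN + 1 = 10024.
Segment 1: SEQ = 10024, len = 1328 B, covers [10024, 11351]
Segment 2: SEQ = 11352, len = 301 B, covers [11352, 11652]
Segment 3: SEQ = 11653, len = 985 B, covers [11653, 12637] [LOST]
Segment 4: SEQ = 12638, len = 634 B, covers [12638, 13271]
In-order data received: bytes [10024, 11652] (segments 1..2).
Segment 3 missing -> gap begins at byte 11653; later segments buffered out of order.
Cumulative ACK = next expected in-order byte = 10024 + 1328 + 301 = 11653

11653


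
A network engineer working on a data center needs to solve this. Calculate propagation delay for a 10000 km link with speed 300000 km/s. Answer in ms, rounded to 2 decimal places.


Given: distance = 10000 km, speed = 300000 km/s
Delay = distance / speed = 10000 / 300000 seconds
Delay in ms = 10000 * 1000 / 300000
Delay = 33.3333 ms
Rounded to 2 dp = 33.33 ms

33.33


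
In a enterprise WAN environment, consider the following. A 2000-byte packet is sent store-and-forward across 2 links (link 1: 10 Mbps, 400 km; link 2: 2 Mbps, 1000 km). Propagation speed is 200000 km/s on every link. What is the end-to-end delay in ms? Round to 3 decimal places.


Packet = 2000 bytes = 16000 bits. Store-and-forward: sum (t_trans + t_prop) per link.
Link 1: t_trans = 16000/(10*10^6) s = 1.6000 ms; t_prop = 400/200000 s = 2.0000 ms; subtotal = 3.6000 ms
Link 2: t_trans = 16000/(2*10^6) s = 8.0000 ms; t_prop = 1000/200000 s = 5.0000 ms; subtotal = 13.0000 ms
End-to-end = 3.6000 + 13.0000 = 16.6000 ms -> 16.600 ms (3 dp)

16.600


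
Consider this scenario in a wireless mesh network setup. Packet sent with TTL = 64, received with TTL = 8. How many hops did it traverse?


Given: initial TTL = 64, received TTL = 8
Hops = initial TTL - received TTL
Hops = 64 - 8 = 56

56


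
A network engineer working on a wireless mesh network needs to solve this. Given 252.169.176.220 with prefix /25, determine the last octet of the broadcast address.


Given: IP = 252.169.176.220, prefix = /25
Host bits = 32 - 25 = 7
Network last octet = 220 AND mask = 128
Host part size = 2^7 - 1 = 127
Broadcast last octet = 128 OR 127 = 255

255


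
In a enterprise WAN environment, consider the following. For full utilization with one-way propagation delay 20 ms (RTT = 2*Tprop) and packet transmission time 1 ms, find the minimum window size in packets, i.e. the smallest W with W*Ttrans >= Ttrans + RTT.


Given: Ttrans = 1 ms, RTT = 40 ms (= 2 * Tprop, Tprop = 20 ms)
Time until first ACK returns = Ttrans + RTT = 1 + 40 = 41 ms
Need W * Ttrans >= Ttrans + RTT  ->  W >= (Ttrans + RTT) / Ttrans
(Ttrans + RTT) / Ttrans = 41 / 1 = 41
W_min = ceil(41) = 41

41


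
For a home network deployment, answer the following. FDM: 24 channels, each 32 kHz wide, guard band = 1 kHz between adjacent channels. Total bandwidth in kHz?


Given: 24 channels, 32 kHz each, guard = 1 kHz
Channel bandwidth = 24 * 32 = 768 kHz
Guard bands = 23 gaps * 1 kHz = 23 kHz
Total = 768 + 23 = 791 kHz

791


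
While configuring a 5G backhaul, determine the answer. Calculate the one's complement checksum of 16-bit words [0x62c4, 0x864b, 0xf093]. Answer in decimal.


Given words: [0x62c4, 0x864b, 0xf093]
Step 1: Sum all words
Raw sum = 25284 + 34379 + 61587 = 121250
Step 2: Fold carry: (55714 + 1) = 55715
One's complement = ~55715 & 0xFFFF = 9820

9820


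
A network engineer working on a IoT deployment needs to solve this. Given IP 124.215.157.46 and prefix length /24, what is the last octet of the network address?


Given: IP = 124.215.157.46, prefix = /24
Subnet mask = 255.255.255.0
Last octet of IP: 46
Last octet of mask: 0
Network last octet = 46 AND 0 = 0

0


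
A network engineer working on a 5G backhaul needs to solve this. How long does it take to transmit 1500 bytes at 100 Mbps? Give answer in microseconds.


Given: packet = 1500 bytes, bandwidth = 100 Mbps
Packet in bits = 1500 * 8 = 12000 bits
Bandwidth = 100 * 10^6 = 100000000 bps
Time = 12000 / 100000000 seconds
Time in us = 12000 * 10^6 / 100000000 = 120

120


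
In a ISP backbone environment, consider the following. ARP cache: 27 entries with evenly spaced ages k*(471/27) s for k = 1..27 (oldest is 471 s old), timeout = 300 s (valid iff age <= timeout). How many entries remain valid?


Ages are k * 471/27 s for k = 1..27 (spacing = 17.4444 s).
Entry k is valid iff k * 471/27 <= 300 iff k <= 27 * 300 / 471 = 17.1975
n_valid = floor(17.1975) = 17
(n_stale = 27 - 17 = 10)

17


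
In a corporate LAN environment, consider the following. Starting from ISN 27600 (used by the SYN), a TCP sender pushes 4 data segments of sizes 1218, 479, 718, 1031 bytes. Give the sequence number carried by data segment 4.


The SYN occupies sequence number ISN = 27600, so the first data byte is ISN + 1 = 27601.
SEQ of data segment i = (ISN + 1) + sum of payload sizes of segments 1..i-1.
Segment 1: SEQ = 27601, payload = 1218 bytes
Segment 2: SEQ = 28819, payload = 479 bytes
Segment 3: SEQ = 29298, payload = 718 bytes
Segment 4: SEQ = 30016, payload = 1031 bytes
SEQ of segment 4 = 27601 + 1218 + 479 + 718 = 30016

30016


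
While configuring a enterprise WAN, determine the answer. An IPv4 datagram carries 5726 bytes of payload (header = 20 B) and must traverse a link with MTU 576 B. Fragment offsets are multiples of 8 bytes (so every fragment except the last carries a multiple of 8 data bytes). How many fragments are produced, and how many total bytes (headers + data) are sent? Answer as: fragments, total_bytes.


Max data per non-final fragment = floor((MTU - header)/8)*8 = floor((576 - 20)/8)*8 = floor(556/8)*8 = 552 B
Final fragment needs no 8-byte alignment: it can carry up to MTU - header = 556 B
Non-final fragments needed = ceil((payload - 556) / 552) = ceil(5170/552) = ceil(9.3659) = 10
Number of fragments = 10 + 1 = 11
Fragment sizes (data): 10 * 552 B + 206 B (last, 206 <= 556 OK)
Total bytes sent = payload + n_frags * header = 5726 + 11*20 = 5726 + 220 = 5946 B

11, 5946


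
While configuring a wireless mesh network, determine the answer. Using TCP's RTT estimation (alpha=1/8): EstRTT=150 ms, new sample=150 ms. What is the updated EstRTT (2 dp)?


Given: EstRTT = 150 ms, SampleRTT = 150 ms, alpha = 1/8
New EstRTT = (1 - alpha) * EstRTT + alpha * SampleRTT
(7/8) * 150 = 131.25
(1/8) * 150 = 18.75
New EstRTT = 131.25 + 18.75 = 150 ms -> 150.00 ms (2 dp)

150.00


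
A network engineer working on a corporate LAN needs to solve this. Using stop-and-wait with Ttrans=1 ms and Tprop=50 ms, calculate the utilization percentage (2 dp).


Given: Ttrans = 1 ms, Tprop = 50 ms
RTT = 2 * Tprop = 2 * 50 = 100 ms
U = Ttrans / (Ttrans + RTT)
U = 1 / (1 + 100)
U = 1 / 101 = 0.009901
U% = 0.99%

0.99


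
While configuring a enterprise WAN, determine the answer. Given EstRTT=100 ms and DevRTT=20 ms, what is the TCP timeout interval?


Given: EstRTT = 100 ms, DevRTT = 20 ms
Timeout = EstRTT + 4 * DevRTT
4 * DevRTT = 4 * 20 = 80
Timeout = 100 + 80 = 180 ms

180


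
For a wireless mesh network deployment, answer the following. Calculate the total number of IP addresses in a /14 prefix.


Given: CIDR prefix /14
Host bits = 32 - 14 = 18
Total addresses = 2^18 = 262144

262144


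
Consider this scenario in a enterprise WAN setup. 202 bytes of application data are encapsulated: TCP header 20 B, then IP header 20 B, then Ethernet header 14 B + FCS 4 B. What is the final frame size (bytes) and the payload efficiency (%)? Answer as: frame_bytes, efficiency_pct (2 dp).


TCP segment = 202 + 20 = 222 B
IP packet = 222 + 20 = 242 B
Ethernet frame = 242 + 14 + 4 = 260 B
Efficiency = app / frame = 202 / 260 = 0.776923 = 77.6923% -> 77.69% (2 dp)

260, 77.69


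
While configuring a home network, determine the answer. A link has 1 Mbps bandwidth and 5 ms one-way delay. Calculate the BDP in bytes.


Given: bandwidth = 1 Mbps, delay = 5 ms
BDP in bits = 1 * 10^6 * 5 / 1000
BDP in bits = 5000
BDP in bytes = 5000 / 8 = 625

625


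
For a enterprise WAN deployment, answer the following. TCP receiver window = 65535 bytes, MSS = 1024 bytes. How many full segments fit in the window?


Given: RWND = 65535 bytes, MSS = 1024 bytes
Full segments = floor(RWND / MSS)
Full segments = floor(65535 / 1024)
Full segments = floor(63.999) = 63

63


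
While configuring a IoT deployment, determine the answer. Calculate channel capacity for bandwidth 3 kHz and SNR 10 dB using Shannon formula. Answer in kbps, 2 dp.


Given: B = 3 kHz, SNR = 10 dB
SNR linear = 10^(10/10) = 10
1 + SNR = 11
log2(11) = 3.4594316186
C = 3 * 1000 * 3.4594316186 = 10378.2949 bps
C = 10.378295 kbps -> 10.38 kbps (2 dp)

10.38


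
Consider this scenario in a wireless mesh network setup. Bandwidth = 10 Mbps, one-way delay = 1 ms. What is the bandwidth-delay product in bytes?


Given: bandwidth = 10 Mbps, delay = 1 ms
BDP in bits = 10 * 10^6 * 1 / 1000
BDP in bits = 10000
BDP in bytes = 10000 / 8 = 1250

1250


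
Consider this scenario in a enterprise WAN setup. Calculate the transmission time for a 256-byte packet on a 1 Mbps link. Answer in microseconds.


Given: packet = 256 bytes, bandwidth = 1 Mbps
Packet in bits = 256 * 8 = 2048 bits
Bandwidth = 1 * 10^6 = 1000000 bps
Time = 2048 / 1000000 seconds
Time in us = 2048 * 10^6 / 1000000 = 2048

2048


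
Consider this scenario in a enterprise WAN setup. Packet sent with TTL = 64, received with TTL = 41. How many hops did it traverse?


Given: initial TTL = 64, received TTL = 41
Hops = initial TTL - received TTL
Hops = 64 - 41 = 23

23


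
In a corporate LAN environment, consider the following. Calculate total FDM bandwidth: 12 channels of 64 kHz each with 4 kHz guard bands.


Given: 12 channels, 64 kHz each, guard = 4 kHz
Channel bandwidth = 12 * 64 = 768 kHz
Guard bands = 11 gaps * 4 kHz = 44 kHz
Total = 768 + 44 = 812 kHz

812


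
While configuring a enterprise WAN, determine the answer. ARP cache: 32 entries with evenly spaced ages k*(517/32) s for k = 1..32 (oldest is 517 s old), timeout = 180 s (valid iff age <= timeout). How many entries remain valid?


Ages are k * 517/32 s for k = 1..32 (spacing = 16.1562 s).
Entry k is valid iff k * 517/32 <= 180 iff k <= 32 * 180 / 517 = 11.1412
n_valid = floor(11.1412) = 11
(n_stale = 32 - 11 = 21)

11


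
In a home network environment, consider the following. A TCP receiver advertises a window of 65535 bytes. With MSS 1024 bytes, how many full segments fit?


Given: RWND = 65535 bytes, MSS = 1024 bytes
Full segments = floor(RWND / MSS)
Full segments = floor(65535 / 1024)
Full segments = floor(63.999) = 63

63


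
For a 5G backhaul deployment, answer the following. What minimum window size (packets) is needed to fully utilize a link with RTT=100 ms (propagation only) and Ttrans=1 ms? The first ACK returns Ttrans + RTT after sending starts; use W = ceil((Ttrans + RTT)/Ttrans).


Given: Ttrans = 1 ms, RTT = 100 ms (= 2 * Tprop, Tprop = 50 ms)
Time until first ACK returns = Ttrans + RTT = 1 + 100 = 101 ms
Need W * Ttrans >= Ttrans + RTT  ->  W >= (Ttrans + RTT) / Ttrans
(Ttrans + RTT) / Ttrans = 101 / 1 = 101
W_min = ceil(101) = 101

101


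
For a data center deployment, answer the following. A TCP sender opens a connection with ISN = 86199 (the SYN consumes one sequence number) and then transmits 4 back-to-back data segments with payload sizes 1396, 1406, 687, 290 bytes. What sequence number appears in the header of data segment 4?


The SYN occupies sequence number ISN = 86199, so the first data byte is ISN + 1 = 86200.
SEQ of data segment i = (ISN + 1) + sum of payload sizes of segments 1..i-1.
Segment 1: SEQ = 86200, payload = 1396 bytes
Segment 2: SEQ = 87596, payload = 1406 bytes
Segment 3: SEQ = 89002, payload = 687 bytes
Segment 4: SEQ = 89689, payload = 290 bytes
SEQ of segment 4 = 86200 + 1396 + 1406 + 687 = 89689

89689


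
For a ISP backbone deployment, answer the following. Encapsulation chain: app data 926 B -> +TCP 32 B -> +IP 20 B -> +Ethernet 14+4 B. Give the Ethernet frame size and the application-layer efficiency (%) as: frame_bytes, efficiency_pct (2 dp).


TCP segment = 926 + 32 = 958 B
IP packet = 958 + 20 = 978 B
Ethernet frame = 978 + 14 + 4 = 996 B
Efficiency = app / frame = 926 / 996 = 0.929719 = 92.9719% -> 92.97% (2 dp)

996, 92.97


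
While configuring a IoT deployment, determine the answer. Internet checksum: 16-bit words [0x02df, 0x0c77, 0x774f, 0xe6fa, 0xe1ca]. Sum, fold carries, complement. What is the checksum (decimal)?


Given words: [0x02df, 0x0c77, 0x774f, 0xe6fa, 0xe1ca]
Step 1: Sum all words
Raw sum = 735 + 3191 + 30543 + 59130 + 57802 = 151401
Step 2: Fold carry: (20329 + 2) = 20331
One's complement = ~20331 & 0xFFFF = 45204

45204


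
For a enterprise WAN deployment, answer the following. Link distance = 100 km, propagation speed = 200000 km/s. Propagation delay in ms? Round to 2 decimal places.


Given: distance = 100 km, speed = 200000 km/s
Delay = distance / speed = 100 / 200000 seconds
Delay in ms = 100 * 1000 / 200000
Delay = 0.5000 ms
Rounded to 2 dp = 0.50 ms

0.50


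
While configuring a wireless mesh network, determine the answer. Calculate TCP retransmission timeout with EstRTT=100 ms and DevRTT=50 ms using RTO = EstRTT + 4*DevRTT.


Given: EstRTT = 100 ms, DevRTT = 50 ms
Timeout = EstRTT + 4 * DevRTT
4 * DevRTT = 4 * 50 = 200
Timeout = 100 + 200 = 300 ms

300


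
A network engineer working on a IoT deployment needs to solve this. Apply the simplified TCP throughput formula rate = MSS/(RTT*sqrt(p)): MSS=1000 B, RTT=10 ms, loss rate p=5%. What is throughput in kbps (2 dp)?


Given: MSS = 1000 bytes, RTT = 10 ms, loss = 5%
RTT in seconds = 10 / 1000 = 0.01
Loss rate = 5% = 0.05
sqrt(loss) = sqrt(0.05) = 0.223606797750
Throughput (bytes/s) = 1000 / (0.01 * 0.223606797750) = 447213.5955
Throughput (kbps) = 447213.5955 * 8 / 1000 = 3577.708764 -> 3577.71 kbps (2 dp)

3577.71


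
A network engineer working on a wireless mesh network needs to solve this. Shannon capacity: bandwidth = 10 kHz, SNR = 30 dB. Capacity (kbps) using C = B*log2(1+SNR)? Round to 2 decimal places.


Given: B = 10 kHz, SNR = 30 dB
SNR linear = 10^(30/10) = 1000
1 + SNR = 1001
log2(1001) = 9.9672262588
C = 10 * 1000 * 9.9672262588 = 99672.2626 bps
C = 99.672263 kbps -> 99.67 kbps (2 dp)

99.67


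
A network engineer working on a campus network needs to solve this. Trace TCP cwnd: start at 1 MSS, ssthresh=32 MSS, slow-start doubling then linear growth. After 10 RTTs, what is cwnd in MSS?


RTT 0: cwnd = 1 MSS (initial)
RTT 1: cwnd = 2 MSS (slow start, doubled)
RTT 2: cwnd = 4 MSS (slow start, doubled)
RTT 3: cwnd = 8 MSS (slow start, doubled)
RTT 4: cwnd = 16 MSS (slow start, doubled)
RTT 5: cwnd = 32 MSS (slow start, doubled)
RTT 6: cwnd = 33 MSS (congestion avoidance, +1)
RTT 7: cwnd = 34 MSS (congestion avoidance, +1)
RTT 8: cwnd = 35 MSS (congestion avoidance, +1)
RTT 9: cwnd = 36 MSS (congestion avoidance, +1)
RTT 10: cwnd = 37 MSS (congestion avoidance, +1)

37


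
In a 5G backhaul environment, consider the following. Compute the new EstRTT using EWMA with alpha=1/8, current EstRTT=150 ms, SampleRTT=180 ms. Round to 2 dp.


Given: EstRTT = 150 ms, SampleRTT = 180 ms, alpha = 1/8
New EstRTT = (1 - alpha) * EstRTT + alpha * SampleRTT
(7/8) * 150 = 131.25
(1/8) * 180 = 22.5
New EstRTT = 131.25 + 22.5 = 153.75 ms -> 153.75 ms (2 dp)

153.75


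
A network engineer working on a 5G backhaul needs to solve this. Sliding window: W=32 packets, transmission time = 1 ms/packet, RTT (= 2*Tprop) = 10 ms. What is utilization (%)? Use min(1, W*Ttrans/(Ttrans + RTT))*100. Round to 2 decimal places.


Given: W = 32, Ttrans = 1 ms, RTT = 10 ms (= 2 * Tprop, Tprop = 5 ms)
Cycle time = Ttrans + RTT = 1 + 10 = 11 ms (first packet sent until its ACK returns)
W * Ttrans = 32 * 1 = 32 ms of sending per cycle
W * Ttrans / (Ttrans + RTT) = 32 / 11 = 2.909091
U = min(1, 2.909091) = 1.000000
U% = 100.00%

100.00


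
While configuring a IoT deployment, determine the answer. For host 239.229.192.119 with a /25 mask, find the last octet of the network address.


Given: IP = 239.229.192.119, prefix = /25
Subnet mask = 255.255.255.128
Last octet of IP: 119
Last octet of mask: 128
Network last octet = 119 AND 128 = 0

0


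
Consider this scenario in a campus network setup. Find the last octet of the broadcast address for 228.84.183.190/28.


Given: IP = 228.84.183.190, prefix = /28
Host bits = 32 - 28 = 4
Network last octet = 190 AND mask = 176
Host part size = 2^4 - 1 = 15
Broadcast last octet = 176 OR 15 = 191

191


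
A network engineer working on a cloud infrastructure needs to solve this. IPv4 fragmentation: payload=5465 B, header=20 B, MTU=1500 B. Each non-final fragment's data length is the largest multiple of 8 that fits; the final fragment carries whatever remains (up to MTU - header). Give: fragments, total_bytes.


Max data per non-final fragment = floor((MTU - header)/8)*8 = floor((1500 - 20)/8)*8 = floor(1480/8)*8 = 1480 B
Final fragment needs no 8-byte alignment: it can carry up to MTU - header = 1480 B
Non-final fragments needed = ceil((payload - 1480) / 1480) = ceil(3985/1480) = ceil(2.6926) = 3
Number of fragments = 3 + 1 = 4
Fragment sizes (data): 3 * 1480 B + 1025 B (last, 1025 <= 1480 OK)
Total bytes sent = payload + n_frags * header = 5465 + 4*20 = 5465 + 80 = 5545 B

4, 5545


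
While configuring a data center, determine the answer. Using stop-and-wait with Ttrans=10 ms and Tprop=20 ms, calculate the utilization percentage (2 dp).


Given: Ttrans = 10 ms, Tprop = 20 ms
RTT = 2 * Tprop = 2 * 20 = 40 ms
U = Ttrans / (Ttrans + RTT)
U = 10 / (10 + 40)
U = 10 / 50 = 0.2
U% = 20.00%

20.00


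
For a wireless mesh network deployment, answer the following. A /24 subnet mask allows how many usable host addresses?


Given: subnet mask /24
Host bits = 32 - 24 = 8
Total addresses = 2^8 = 256
Usable hosts = 256 - 2 (network + broadcast) = 254

254


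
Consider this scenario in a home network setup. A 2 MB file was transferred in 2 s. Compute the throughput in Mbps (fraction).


Given: file = 2 MB, time = 2 s
File in Mb = 2 * 8 = 16 Mb
Throughput = 16 / 2 Mbps
Throughput = 8 Mbps

8


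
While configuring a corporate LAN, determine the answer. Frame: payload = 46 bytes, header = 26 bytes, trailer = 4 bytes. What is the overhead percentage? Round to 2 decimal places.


Given: payload = 46 B, header = 26 B, trailer = 4 B
Overhead bytes = header + trailer = 26 + 4 = 30
Total frame = payload + overhead = 46 + 30 = 76
Overhead % = 30 / 76 * 100 = 39.4737% -> 39.47% (2 dp)

39.47


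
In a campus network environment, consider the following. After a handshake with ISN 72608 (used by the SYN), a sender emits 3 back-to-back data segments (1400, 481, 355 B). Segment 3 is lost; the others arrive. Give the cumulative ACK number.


SYN uses sequence number 72608; first data byte = ISN + 1 = 72609.
Segment 1: SEQ = 72609, len = 1400 B, covers [72609, 74008]
Segment 2: SEQ = 74009, len = 481 B, covers [74009, 74489]
Segment 3: SEQ = 74490, len = 355 B, covers [74490, 74844] [LOST]
In-order data received: bytes [72609, 74489] (segments 1..2).
Segment 3 missing -> gap begins at byte 74490.
Cumulative ACK = next expected in-order byte = 72609 + 1400 + 481 = 74490

74490


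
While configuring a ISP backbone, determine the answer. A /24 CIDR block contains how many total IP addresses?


Given: CIDR prefix /24
Host bits = 32 - 24 = 8
Total addresses = 2^8 = 256

256


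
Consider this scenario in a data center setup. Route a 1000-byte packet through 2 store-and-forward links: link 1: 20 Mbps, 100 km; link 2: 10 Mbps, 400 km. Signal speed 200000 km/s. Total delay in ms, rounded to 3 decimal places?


Packet = 1000 bytes = 8000 bits. Store-and-forward: sum (t_trans + t_prop) per link.
Link 1: t_trans = 8000/(20*10^6) s = 0.4000 ms; t_prop = 100/200000 s = 0.5000 ms; subtotal = 0.9000 ms
Link 2: t_trans = 8000/(10*10^6) s = 0.8000 ms; t_prop = 400/200000 s = 2.0000 ms; subtotal = 2.8000 ms
End-to-end = 0.9000 + 2.8000 = 3.7000 ms -> 3.700 ms (3 dp)

3.700


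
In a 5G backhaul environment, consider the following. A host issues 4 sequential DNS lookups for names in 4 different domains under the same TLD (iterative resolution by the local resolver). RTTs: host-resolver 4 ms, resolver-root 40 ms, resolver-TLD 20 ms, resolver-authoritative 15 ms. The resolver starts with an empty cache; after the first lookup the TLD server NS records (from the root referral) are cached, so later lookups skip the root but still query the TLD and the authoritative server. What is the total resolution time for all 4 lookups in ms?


Lookup 1 (cold cache): local + root + TLD + auth = 4 + 40 + 20 + 15 = 79 ms
Lookups 2..4 (TLD NS cached -> skip root; new domain -> still ask TLD and auth): local + TLD + auth = 4 + 20 + 15 = 39 ms each
Remaining 3 lookups: 3 * 39 = 117 ms
Total = 79 + 117 = 196 ms

196


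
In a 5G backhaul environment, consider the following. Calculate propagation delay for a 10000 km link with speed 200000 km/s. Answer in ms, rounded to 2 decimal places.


Given: distance = 10000 km, speed = 200000 km/s
Delay = distance / speed = 10000 / 200000 seconds
Delay in ms = 10000 * 1000 / 200000
Delay = 50.0000 ms
Rounded to 2 dp = 50.00 ms

50.00


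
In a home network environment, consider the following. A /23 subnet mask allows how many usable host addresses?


Given: subnet mask /23
Host bits = 32 - 23 = 9
Total addresses = 2^9 = 512
Usable hosts = 512 - 2 (network + broadcast) = 510

510


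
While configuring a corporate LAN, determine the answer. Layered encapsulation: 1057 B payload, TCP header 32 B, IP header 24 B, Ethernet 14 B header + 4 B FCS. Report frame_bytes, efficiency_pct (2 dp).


TCP segment = 1057 + 32 = 1089 B
IP packet = 1089 + 24 = 1113 B
Ethernet frame = 1113 + 14 + 4 = 1131 B
Efficiency = app / frame = 1057 / 1131 = 0.934571 = 93.4571% -> 93.46% (2 dp)

1131, 93.46


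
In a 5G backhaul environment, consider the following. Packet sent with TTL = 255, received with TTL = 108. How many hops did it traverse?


Given: initial TTL = 255, received TTL = 108
Hops = initial TTL - received TTL
Hops = 255 - 108 = 147

147


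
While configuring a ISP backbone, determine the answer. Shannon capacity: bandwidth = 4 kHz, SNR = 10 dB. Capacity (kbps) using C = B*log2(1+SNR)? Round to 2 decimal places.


Given: B = 4 kHz, SNR = 10 dB
SNR linear = 10^(10/10) = 10
1 + SNR = 11
log2(11) = 3.4594316186
C = 4 * 1000 * 3.4594316186 = 13837.7265 bps
C = 13.837726 kbps -> 13.84 kbps (2 dp)

13.84


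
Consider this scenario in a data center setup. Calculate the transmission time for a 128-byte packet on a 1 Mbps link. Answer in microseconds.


Given: packet = 128 bytes, bandwidth = 1 Mbps
Packet in bits = 128 * 8 = 1024 bits
Bandwidth = 1 * 10^6 = 1000000 bps
Time = 1024 / 1000000 seconds
Time in us = 1024 * 10^6 / 1000000 = 1024

1024


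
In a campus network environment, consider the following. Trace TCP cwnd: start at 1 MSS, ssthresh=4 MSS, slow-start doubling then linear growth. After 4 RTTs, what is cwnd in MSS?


RTT 0: cwnd = 1 MSS (initial)
RTT 1: cwnd = 2 MSS (slow start, doubled)
RTT 2: cwnd = 4 MSS (slow start, doubled)
RTT 3: cwnd = 5 MSS (congestion avoidance, +1)
RTT 4: cwnd = 6 MSS (congestion avoidance, +1)

6


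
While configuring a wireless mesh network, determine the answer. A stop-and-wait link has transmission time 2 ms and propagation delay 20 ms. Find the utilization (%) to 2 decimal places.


Given: Ttrans = 2 ms, Tprop = 20 ms
RTT = 2 * Tprop = 2 * 20 = 40 ms
U = Ttrans / (Ttrans + RTT)
U = 2 / (2 + 40)
U = 2 / 42 = 0.047619
U% = 4.76%

4.76


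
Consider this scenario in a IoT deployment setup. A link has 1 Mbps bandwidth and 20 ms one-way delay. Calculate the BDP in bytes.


Given: bandwidth = 1 Mbps, delay = 20 ms
BDP in bits = 1 * 10^6 * 20 / 1000
BDP in bits = 20000
BDP in bytes = 20000 / 8 = 2500

2500


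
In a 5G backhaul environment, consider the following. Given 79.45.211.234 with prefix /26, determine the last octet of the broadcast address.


Given: IP = 79.45.211.234, prefix = /26
Host bits = 32 - 26 = 6
Network last octet = 234 AND mask = 192
Host part size = 2^6 - 1 = 63
Broadcast last octet = 192 OR 63 = 255

255


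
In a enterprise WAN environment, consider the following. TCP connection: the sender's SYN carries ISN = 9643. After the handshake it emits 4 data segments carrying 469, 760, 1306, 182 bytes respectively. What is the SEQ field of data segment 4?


The SYN occupies sequence number ISN = 9643, so the first data byte is ISN + 1 = 9644.
SEQ of data segment i = (ISN + 1) + sum of payload sizes of segments 1..i-1.
Segment 1: SEQ = 9644, payload = 469 bytes
Segment 2: SEQ = 10113, payload = 760 bytes
Segment 3: SEQ = 10873, payload = 1306 bytes
Segment 4: SEQ = 12179, payload = 182 bytes
SEQ of segment 4 = 9644 + 469 + 760 + 1306 = 12179

12179


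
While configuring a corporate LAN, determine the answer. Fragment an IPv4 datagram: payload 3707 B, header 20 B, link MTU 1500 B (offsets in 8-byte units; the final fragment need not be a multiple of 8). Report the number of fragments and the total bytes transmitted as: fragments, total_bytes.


Max data per non-final fragment = floor((MTU - header)/8)*8 = floor((1500 - 20)/8)*8 = floor(1480/8)*8 = 1480 B
Final fragment needs no 8-byte alignment: it can carry up to MTU - header = 1480 B
Non-final fragments needed = ceil((payload - 1480) / 1480) = ceil(2227/1480) = ceil(1.5047) = 2
Number of fragments = 2 + 1 = 3
Fragment sizes (data): 2 * 1480 B + 747 B (last, 747 <= 1480 OK)
Total bytes sent = payload + n_frags * header = 3707 + 3*20 = 3707 + 60 = 3767 B

3, 3767


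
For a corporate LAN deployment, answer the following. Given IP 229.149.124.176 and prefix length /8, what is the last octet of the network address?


Given: IP = 229.149.124.176, prefix = /8
Subnet mask = 255.0.0.0
Last octet of IP: 176
Last octet of mask: 0
Network last octet = 176 AND 0 = 0

0


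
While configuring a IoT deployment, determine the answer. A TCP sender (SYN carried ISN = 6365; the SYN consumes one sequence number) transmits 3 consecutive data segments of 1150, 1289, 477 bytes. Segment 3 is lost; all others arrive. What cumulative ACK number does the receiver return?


SYN uses sequence number 6365; first data byte = ISN + 1 = 6366.
Segment 1: SEQ = 6366, len = 1150 B, covers [6366, 7515]
Segment 2: SEQ = 7516, len = 1289 B, covers [7516, 8804]
Segment 3: SEQ = 8805, len = 477 B, covers [8805, 9281] [LOST]
In-order data received: bytes [6366, 8804] (segments 1..2).
Segment 3 missing -> gap begins at byte 8805.
Cumulative ACK = next expected in-order byte = 6366 + 1150 + 1289 = 8805

8805


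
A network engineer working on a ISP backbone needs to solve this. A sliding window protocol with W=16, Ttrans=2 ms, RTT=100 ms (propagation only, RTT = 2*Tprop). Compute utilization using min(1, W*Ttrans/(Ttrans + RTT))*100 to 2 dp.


Given: W = 16, Ttrans = 2 ms, RTT = 100 ms (= 2 * Tprop, Tprop = 50 ms)
Cycle time = Ttrans + RTT = 2 + 100 = 102 ms (first packet sent until its ACK returns)
W * Ttrans = 16 * 2 = 32 ms of sending per cycle
W * Ttrans / (Ttrans + RTT) = 32 / 102 = 0.313725
U = min(1, 0.313725) = 0.313725
U% = 31.37%

31.37


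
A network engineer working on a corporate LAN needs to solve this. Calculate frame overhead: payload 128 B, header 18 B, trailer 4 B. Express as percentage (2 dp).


Given: payload = 128 B, header = 18 B, trailer = 4 B
Overhead bytes = header + trailer = 18 + 4 = 22
Total frame = payload + overhead = 128 + 22 = 150
Overhead % = 22 / 150 * 100 = 14.6667% -> 14.67% (2 dp)

14.67


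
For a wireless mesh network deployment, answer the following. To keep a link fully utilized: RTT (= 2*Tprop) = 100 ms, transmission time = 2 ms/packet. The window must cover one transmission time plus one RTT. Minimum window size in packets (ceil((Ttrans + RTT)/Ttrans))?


Given: Ttrans = 2 ms, RTT = 100 ms (= 2 * Tprop, Tprop = 50 ms)
Time until first ACK returns = Ttrans + RTT = 2 + 100 = 102 ms
Need W * Ttrans >= Ttrans + RTT  ->  W >= (Ttrans + RTT) / Ttrans
(Ttrans + RTT) / Ttrans = 102 / 2 = 51
W_min = ceil(51) = 51

51


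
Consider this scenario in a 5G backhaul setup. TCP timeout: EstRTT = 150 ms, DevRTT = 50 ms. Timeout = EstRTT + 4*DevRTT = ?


Given: EstRTT = 150 ms, DevRTT = 50 ms
Timeout = EstRTT + 4 * DevRTT
4 * DevRTT = 4 * 50 = 200
Timeout = 150 + 200 = 350 ms

350


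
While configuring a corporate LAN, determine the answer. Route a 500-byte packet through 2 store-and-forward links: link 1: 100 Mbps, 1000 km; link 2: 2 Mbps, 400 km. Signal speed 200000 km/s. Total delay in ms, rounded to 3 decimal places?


Packet = 500 bytes = 4000 bits. Store-and-forward: sum (t_trans + t_prop) per link.
Link 1: t_trans = 4000/(100*10^6) s = 0.0400 ms; t_prop = 1000/200000 s = 5.0000 ms; subtotal = 5.0400 ms
Link 2: t_trans = 4000/(2*10^6) s = 2.0000 ms; t_prop = 400/200000 s = 2.0000 ms; subtotal = 4.0000 ms
End-to-end = 5.0400 + 4.0000 = 9.0400 ms -> 9.040 ms (3 dp)

9.040


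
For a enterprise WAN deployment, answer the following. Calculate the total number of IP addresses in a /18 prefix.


Given: CIDR prefix /18
Host bits = 32 - 18 = 14
Total addresses = 2^14 = 16384

16384


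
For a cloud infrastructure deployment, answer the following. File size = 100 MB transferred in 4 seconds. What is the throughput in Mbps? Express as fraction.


Given: file = 100 MB, time = 4 s
File in Mb = 100 * 8 = 800 Mb
Throughput = 800 / 4 Mbps
Throughput = 200 Mbps

200


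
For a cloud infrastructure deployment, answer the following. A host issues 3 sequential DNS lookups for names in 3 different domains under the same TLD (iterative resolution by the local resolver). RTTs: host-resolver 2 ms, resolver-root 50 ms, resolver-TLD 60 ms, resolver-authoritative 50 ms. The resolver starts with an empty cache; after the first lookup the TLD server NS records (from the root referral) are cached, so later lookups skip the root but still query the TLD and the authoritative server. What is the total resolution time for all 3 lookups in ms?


Lookup 1 (cold cache): local + root + TLD + auth = 2 + 50 + 60 + 50 = 162 ms
Lookups 2..3 (TLD NS cached -> skip root; new domain -> still ask TLD and auth): local + TLD + auth = 2 + 60 + 50 = 112 ms each
Remaining 2 lookups: 2 * 112 = 224 ms
Total = 162 + 224 = 386 ms

386


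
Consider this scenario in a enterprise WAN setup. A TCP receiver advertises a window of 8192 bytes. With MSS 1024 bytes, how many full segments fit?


Given: RWND = 8192 bytes, MSS = 1024 bytes
Full segments = floor(RWND / MSS)
Full segments = floor(8192 / 1024)
Full segments = floor(8.0) = 8

8


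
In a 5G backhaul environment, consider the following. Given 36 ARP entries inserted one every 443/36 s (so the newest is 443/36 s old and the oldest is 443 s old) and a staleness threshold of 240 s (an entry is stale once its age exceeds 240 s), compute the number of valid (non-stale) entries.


Ages are k * 443/36 s for k = 1..36 (spacing = 12.3056 s).
Entry k is valid iff k * 443/36 <= 240 iff k <= 36 * 240 / 443 = 19.5034
n_valid = floor(19.5034) = 19
(n_stale = 36 - 19 = 17)

19


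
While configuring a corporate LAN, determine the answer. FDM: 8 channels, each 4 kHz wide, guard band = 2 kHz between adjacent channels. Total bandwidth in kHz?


Given: 8 channels, 4 kHz each, guard = 2 kHz
Channel bandwidth = 8 * 4 = 32 kHz
Guard bands = 7 gaps * 2 kHz = 14 kHz
Total = 32 + 14 = 46 kHz

46


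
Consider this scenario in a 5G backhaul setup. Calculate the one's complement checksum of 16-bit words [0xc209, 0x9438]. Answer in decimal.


Given words: [0xc209, 0x9438]
Step 1: Sum all words
Raw sum = 49673 + 37944 = 87617
Step 2: Fold carry: (22081 + 1) = 22082
One's complement = ~22082 & 0xFFFF = 43453

43453


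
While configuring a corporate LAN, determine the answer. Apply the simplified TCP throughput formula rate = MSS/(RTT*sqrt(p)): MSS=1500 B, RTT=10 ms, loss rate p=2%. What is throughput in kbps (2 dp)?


Given: MSS = 1500 bytes, RTT = 10 ms, loss = 2%
RTT in seconds = 10 / 1000 = 0.01
Loss rate = 2% = 0.02
sqrt(loss) = sqrt(0.02) = 0.141421356237
Throughput (bytes/s) = 1500 / (0.01 * 0.141421356237) = 1060660.1718
Throughput (kbps) = 1060660.1718 * 8 / 1000 = 8485.281374 -> 8485.28 kbps (2 dp)

8485.28


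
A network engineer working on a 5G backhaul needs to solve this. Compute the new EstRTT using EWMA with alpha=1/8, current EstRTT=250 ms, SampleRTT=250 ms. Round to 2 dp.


Given: EstRTT = 250 ms, SampleRTT = 250 ms, alpha = 1/8
New EstRTT = (1 - alpha) * EstRTT + alpha * SampleRTT
(7/8) * 250 = 218.75
(1/8) * 250 = 31.25
New EstRTT = 218.75 + 31.25 = 250 ms -> 250.00 ms (2 dp)

250.00


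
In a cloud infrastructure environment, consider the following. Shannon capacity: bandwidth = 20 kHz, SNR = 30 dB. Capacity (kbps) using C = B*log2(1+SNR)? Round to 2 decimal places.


Given: B = 20 kHz, SNR = 30 dB
SNR linear = 10^(30/10) = 1000
1 + SNR = 1001
log2(1001) = 9.9672262588
C = 20 * 1000 * 9.9672262588 = 199344.5252 bps
C = 199.344525 kbps -> 199.34 kbps (2 dp)

199.34


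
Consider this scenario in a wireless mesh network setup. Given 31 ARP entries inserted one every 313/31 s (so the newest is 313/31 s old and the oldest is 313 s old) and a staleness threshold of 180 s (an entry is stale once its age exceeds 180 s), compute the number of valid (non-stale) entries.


Ages are k * 313/31 s for k = 1..31 (spacing = 10.0968 s).
Entry k is valid iff k * 313/31 <= 180 iff k <= 31 * 180 / 313 = 17.8275
n_valid = floor(17.8275) = 17
(n_stale = 31 - 17 = 14)

17


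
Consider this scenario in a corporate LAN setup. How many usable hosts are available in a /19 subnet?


Given: subnet mask /19
Host bits = 32 - 19 = 13
Total addresses = 2^13 = 8192
Usable hosts = 8192 - 2 (network + broadcast) = 8190

8190


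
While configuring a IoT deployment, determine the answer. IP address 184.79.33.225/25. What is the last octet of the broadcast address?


Given: IP = 184.79.33.225, prefix = /25
Host bits = 32 - 25 = 7
Network last octet = 225 AND mask = 128
Host part size = 2^7 - 1 = 127
Broadcast last octet = 128 OR 127 = 255

255


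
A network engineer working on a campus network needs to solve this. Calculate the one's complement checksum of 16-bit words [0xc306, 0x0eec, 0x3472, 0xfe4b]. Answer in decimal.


Given words: [0xc306, 0x0eec, 0x3472, 0xfe4b]
Step 1: Sum all words
Raw sum = 49926 + 3820 + 13426 + 65099 = 132271
Step 2: Fold carry: (1199 + 2) = 1201
One's complement = ~1201 & 0xFFFF = 64334

64334


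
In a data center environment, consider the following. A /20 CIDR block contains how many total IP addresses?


Given: CIDR prefix /20
Host bits = 32 - 20 = 12
Total addresses = 2^12 = 4096

4096


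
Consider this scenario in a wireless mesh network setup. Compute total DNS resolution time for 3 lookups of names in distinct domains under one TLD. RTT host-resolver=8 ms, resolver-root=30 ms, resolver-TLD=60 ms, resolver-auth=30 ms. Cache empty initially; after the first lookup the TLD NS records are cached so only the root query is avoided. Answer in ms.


Lookup 1 (cold cache): local + root + TLD + auth = 8 + 30 + 60 + 30 = 128 ms
Lookups 2..3 (TLD NS cached -> skip root; new domain -> still ask TLD and auth): local + TLD + auth = 8 + 60 + 30 = 98 ms each
Remaining 2 lookups: 2 * 98 = 196 ms
Total = 128 + 196 = 324 ms

324


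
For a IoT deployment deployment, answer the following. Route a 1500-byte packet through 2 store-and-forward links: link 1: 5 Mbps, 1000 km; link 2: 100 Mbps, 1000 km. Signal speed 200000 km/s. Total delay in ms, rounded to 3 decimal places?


Packet = 1500 bytes = 12000 bits. Store-and-forward: sum (t_trans + t_prop) per link.
Link 1: t_trans = 12000/(5*10^6) s = 2.4000 ms; t_prop = 1000/200000 s = 5.0000 ms; subtotal = 7.4000 ms
Link 2: t_trans = 12000/(100*10^6) s = 0.1200 ms; t_prop = 1000/200000 s = 5.0000 ms; subtotal = 5.1200 ms
End-to-end = 7.4000 + 5.1200 = 12.5200 ms -> 12.520 ms (3 dp)

12.520
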